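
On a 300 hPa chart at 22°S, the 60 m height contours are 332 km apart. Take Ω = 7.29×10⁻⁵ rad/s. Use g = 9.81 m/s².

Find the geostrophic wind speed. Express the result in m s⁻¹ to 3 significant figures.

32.5 m s⁻¹

Coriolis parameter at 22°S:
f = 2Ω sin φ = 2 × 7.29×10⁻⁵ × sin 22° = 5.46×10⁻⁵ s⁻¹
Height gradient: |∂Z/∂n| = 60 m / 332000 m = 1.81×10⁻⁴
On a pressure surface, geostrophic balance gives V_g = (g/f)|∂Z/∂n|:
V_g = 9.81 × 1.81×10⁻⁴ / 5.46×10⁻⁵ = 32.5 m/s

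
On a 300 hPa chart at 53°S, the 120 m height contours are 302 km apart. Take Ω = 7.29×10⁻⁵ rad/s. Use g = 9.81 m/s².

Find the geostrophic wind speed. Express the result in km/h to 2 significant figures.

120 km/h

Coriolis parameter at 53°S:
f = 2Ω sin φ = 2 × 7.29×10⁻⁵ × sin 53° = 1.16×10⁻⁴ s⁻¹
Height gradient: |∂Z/∂n| = 120 m / 302000 m = 3.97×10⁻⁴
On a pressure surface, geostrophic balance gives V_g = (g/f)|∂Z/∂n|:
V_g = 9.81 × 3.97×10⁻⁴ / 1.16×10⁻⁴ = 33.5 m/s
Converting: 33.5 m/s × 3.6 = 120 km/h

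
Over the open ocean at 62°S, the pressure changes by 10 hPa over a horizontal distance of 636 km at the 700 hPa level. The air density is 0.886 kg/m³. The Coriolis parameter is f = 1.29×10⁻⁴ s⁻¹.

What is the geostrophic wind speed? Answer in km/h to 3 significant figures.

Pressure gradient: |∂P/∂n| = 1000 Pa / 636000 m = 1.57×10⁻³ Pa/m
Geostrophic balance (pressure-gradient force = Coriolis force):
V_g = (1/(fρ)) |∂P/∂n| = 1.57×10⁻³ / (1.29×10⁻⁴ × 0.886) = 13.8 m/s
Converting: 13.8 m/s × 3.6 = 49.5 km/h

49.5 km/h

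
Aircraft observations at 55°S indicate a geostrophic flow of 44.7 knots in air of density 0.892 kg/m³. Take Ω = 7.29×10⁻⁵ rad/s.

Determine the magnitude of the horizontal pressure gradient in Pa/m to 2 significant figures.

Coriolis parameter at 55°S:
f = 2Ω sin φ = 2 × 7.29×10⁻⁵ × sin 55° = 1.19×10⁻⁴ s⁻¹
Wind speed in SI: 44.7 knots = 23.0 m/s
Geostrophic balance rearranged: |∂P/∂n| = f ρ V_g
|∂P/∂n| = 1.19×10⁻⁴ × 0.892 × 23.0 = 2.45×10⁻³ Pa/m

2.4×10⁻³ Pa/m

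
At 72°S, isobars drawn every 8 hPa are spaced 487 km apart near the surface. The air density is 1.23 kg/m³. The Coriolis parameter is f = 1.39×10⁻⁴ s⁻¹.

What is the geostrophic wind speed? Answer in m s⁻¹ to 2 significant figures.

9.6 m s⁻¹

Pressure gradient: |∂P/∂n| = 800 Pa / 487000 m = 1.64×10⁻³ Pa/m
Geostrophic balance (pressure-gradient force = Coriolis force):
V_g = (1/(fρ)) |∂P/∂n| = 1.64×10⁻³ / (1.39×10⁻⁴ × 1.23) = 9.61 m/s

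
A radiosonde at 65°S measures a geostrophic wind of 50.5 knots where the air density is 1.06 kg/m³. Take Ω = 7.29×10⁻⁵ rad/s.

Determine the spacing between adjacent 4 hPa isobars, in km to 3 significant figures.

110 km

Coriolis parameter at 65°S:
f = 2Ω sin φ = 2 × 7.29×10⁻⁵ × sin 65° = 1.32×10⁻⁴ s⁻¹
Wind speed in SI: 50.5 knots = 26.0 m/s
Geostrophic balance rearranged: |∂P/∂n| = f ρ V_g
|∂P/∂n| = 1.32×10⁻⁴ × 1.06 × 26.0 = 3.64×10⁻³ Pa/m
Isobar spacing: Δn = ΔP/|∂P/∂n| = 400 Pa / 3.64×10⁻³ Pa/m = 109924 m ≈ 110 km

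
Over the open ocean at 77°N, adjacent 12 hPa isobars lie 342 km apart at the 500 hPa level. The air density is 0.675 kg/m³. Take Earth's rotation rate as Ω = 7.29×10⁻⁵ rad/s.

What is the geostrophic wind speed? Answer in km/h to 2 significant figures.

Coriolis parameter at 77°N:
f = 2Ω sin φ = 2 × 7.29×10⁻⁵ × sin 77° = 1.42×10⁻⁴ s⁻¹
Pressure gradient: |∂P/∂n| = 1200 Pa / 342000 m = 3.51×10⁻³ Pa/m
Geostrophic balance (pressure-gradient force = Coriolis force):
V_g = (1/(fρ)) |∂P/∂n| = 3.51×10⁻³ / (1.42×10⁻⁴ × 0.675) = 36.6 m/s
Converting: 36.6 m/s × 3.6 = 130 km/h

130 km/h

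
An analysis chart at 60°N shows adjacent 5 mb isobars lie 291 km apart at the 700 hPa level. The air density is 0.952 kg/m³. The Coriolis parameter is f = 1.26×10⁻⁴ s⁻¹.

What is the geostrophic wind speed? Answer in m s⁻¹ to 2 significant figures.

14 m s⁻¹

Pressure gradient: |∂P/∂n| = 500 Pa / 291000 m = 1.72×10⁻³ Pa/m
Geostrophic balance (pressure-gradient force = Coriolis force):
V_g = (1/(fρ)) |∂P/∂n| = 1.72×10⁻³ / (1.26×10⁻⁴ × 0.952) = 14.3 m/s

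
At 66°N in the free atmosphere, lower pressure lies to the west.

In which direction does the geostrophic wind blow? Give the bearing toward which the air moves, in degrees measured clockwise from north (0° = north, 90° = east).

000°

The pressure-gradient force points toward the west (bearing 270°).
Geostrophic balance: in the Northern Hemisphere the Coriolis force deflects motion to the right, so the geostrophic wind blows 90° to the right of the pressure-gradient force (low pressure on the left).
Rotating 270° by 90° clockwise gives 000° — the wind blows toward the north.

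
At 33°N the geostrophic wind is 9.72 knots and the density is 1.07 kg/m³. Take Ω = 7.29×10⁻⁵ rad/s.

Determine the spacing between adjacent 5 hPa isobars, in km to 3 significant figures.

1180 km

Coriolis parameter at 33°N:
f = 2Ω sin φ = 2 × 7.29×10⁻⁵ × sin 33° = 7.94×10⁻⁵ s⁻¹
Wind speed in SI: 9.72 knots = 5.00 m/s
Geostrophic balance rearranged: |∂P/∂n| = f ρ V_g
|∂P/∂n| = 7.94×10⁻⁵ × 1.07 × 5.00 = 4.25×10⁻⁴ Pa/m
Isobar spacing: Δn = ΔP/|∂P/∂n| = 500 Pa / 4.25×10⁻⁴ Pa/m = 1176835 m ≈ 1180 km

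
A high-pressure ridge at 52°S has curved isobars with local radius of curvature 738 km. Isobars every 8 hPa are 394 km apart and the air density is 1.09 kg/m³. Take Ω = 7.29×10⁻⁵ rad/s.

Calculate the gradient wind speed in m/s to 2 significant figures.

22 m/s

Coriolis parameter at 52°S:
f = 2Ω sin φ = 2 × 7.29×10⁻⁵ × sin 52° = 1.15×10⁻⁴ s⁻¹
Pressure gradient: |∂P/∂n| = 800 Pa / 394000 m = 2.03×10⁻³ Pa/m
Geostrophic speed: V_g = |∂P/∂n|/(fρ) = 2.03×10⁻³/(1.15×10⁻⁴ × 1.09) = 16.2 m/s
Around a high, pressure-gradient force acts outward with centrifugal, so Coriolis balances both:
fV = (1/ρ)|∂P/∂n| + V²/R  →  V² − fR·V + fR·V_g = 0
With fR = 1.15×10⁻⁴ × 738×10³ m = 84.8 m/s:
V = [fR − √((fR)² − 4 fR V_g)]/2 = [84.8 − √(84.8² − 4×84.8×16.2)]/2 = 21.8 m/s
Supergeostrophic (V > V_g = 16.2 m/s), as expected around a high.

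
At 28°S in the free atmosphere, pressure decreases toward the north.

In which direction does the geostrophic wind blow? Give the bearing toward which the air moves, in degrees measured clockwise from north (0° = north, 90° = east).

270°

The pressure-gradient force points toward the north (bearing 000°).
Geostrophic balance: in the Southern Hemisphere the Coriolis force deflects motion to the left, so the geostrophic wind blows 90° to the left of the pressure-gradient force (low pressure on the right).
Rotating 000° by 90° counterclockwise gives 270° — the wind blows toward the west.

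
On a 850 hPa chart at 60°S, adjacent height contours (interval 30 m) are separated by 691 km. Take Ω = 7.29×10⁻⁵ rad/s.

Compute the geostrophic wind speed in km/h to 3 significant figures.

Coriolis parameter at 60°S:
f = 2Ω sin φ = 2 × 7.29×10⁻⁵ × sin 60° = 1.26×10⁻⁴ s⁻¹
Height gradient: |∂Z/∂n| = 30 m / 691000 m = 4.34×10⁻⁵
On a pressure surface, geostrophic balance gives V_g = (g/f)|∂Z/∂n|:
V_g = 9.81 × 4.34×10⁻⁵ / 1.26×10⁻⁴ = 3.37 m/s
Converting: 3.37 m/s × 3.6 = 12.1 km/h

12.1 km/h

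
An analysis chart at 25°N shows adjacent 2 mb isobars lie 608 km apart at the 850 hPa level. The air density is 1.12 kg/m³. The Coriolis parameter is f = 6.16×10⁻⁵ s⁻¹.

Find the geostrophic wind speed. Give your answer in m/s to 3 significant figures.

4.77 m/s

Pressure gradient: |∂P/∂n| = 200 Pa / 608000 m = 3.29×10⁻⁴ Pa/m
Geostrophic balance (pressure-gradient force = Coriolis force):
V_g = (1/(fρ)) |∂P/∂n| = 3.29×10⁻⁴ / (6.16×10⁻⁵ × 1.12) = 4.77 m/s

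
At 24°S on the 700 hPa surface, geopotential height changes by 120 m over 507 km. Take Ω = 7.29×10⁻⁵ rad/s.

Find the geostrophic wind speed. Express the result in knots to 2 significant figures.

76 knots

Coriolis parameter at 24°S:
f = 2Ω sin φ = 2 × 7.29×10⁻⁵ × sin 24° = 5.93×10⁻⁵ s⁻¹
Height gradient: |∂Z/∂n| = 120 m / 507000 m = 2.37×10⁻⁴
On a pressure surface, geostrophic balance gives V_g = (g/f)|∂Z/∂n|:
V_g = 9.81 × 2.37×10⁻⁴ / 5.93×10⁻⁵ = 39.2 m/s
Converting: 39.2 m/s × 1.944 = 76 knots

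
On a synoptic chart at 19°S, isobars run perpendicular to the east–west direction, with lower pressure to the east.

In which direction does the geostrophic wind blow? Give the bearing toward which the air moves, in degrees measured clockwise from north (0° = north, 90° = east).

The pressure-gradient force points toward the east (bearing 090°).
Geostrophic balance: in the Southern Hemisphere the Coriolis force deflects motion to the left, so the geostrophic wind blows 90° to the left of the pressure-gradient force (low pressure on the right).
Rotating 090° by 90° counterclockwise gives 000° — the wind blows toward the north.

000°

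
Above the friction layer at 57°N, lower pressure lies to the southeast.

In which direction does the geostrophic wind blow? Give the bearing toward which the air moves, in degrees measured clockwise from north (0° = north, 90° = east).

The pressure-gradient force points toward the southeast (bearing 135°).
Geostrophic balance: in the Northern Hemisphere the Coriolis force deflects motion to the right, so the geostrophic wind blows 90° to the right of the pressure-gradient force (low pressure on the left).
Rotating 135° by 90° clockwise gives 225° — the wind blows toward the southwest.

225°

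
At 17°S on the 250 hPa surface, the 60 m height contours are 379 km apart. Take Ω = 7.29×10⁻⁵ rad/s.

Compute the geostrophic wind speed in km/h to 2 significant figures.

Coriolis parameter at 17°S:
f = 2Ω sin φ = 2 × 7.29×10⁻⁵ × sin 17° = 4.26×10⁻⁵ s⁻¹
Height gradient: |∂Z/∂n| = 60 m / 379000 m = 1.58×10⁻⁴
On a pressure surface, geostrophic balance gives V_g = (g/f)|∂Z/∂n|:
V_g = 9.81 × 1.58×10⁻⁴ / 4.26×10⁻⁵ = 36.4 m/s
Converting: 36.4 m/s × 3.6 = 130 km/h

130 km/h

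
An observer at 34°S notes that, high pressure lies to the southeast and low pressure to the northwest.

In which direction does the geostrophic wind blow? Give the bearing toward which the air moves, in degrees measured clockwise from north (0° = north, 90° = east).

225°

The pressure-gradient force points toward the northwest (bearing 315°).
Geostrophic balance: in the Southern Hemisphere the Coriolis force deflects motion to the left, so the geostrophic wind blows 90° to the left of the pressure-gradient force (low pressure on the right).
Rotating 315° by 90° counterclockwise gives 225° — the wind blows toward the southwest.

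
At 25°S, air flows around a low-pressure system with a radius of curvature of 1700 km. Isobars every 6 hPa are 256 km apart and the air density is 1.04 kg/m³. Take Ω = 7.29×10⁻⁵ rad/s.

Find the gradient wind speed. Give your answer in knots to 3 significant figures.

55.8 knots

Coriolis parameter at 25°S:
f = 2Ω sin φ = 2 × 7.29×10⁻⁵ × sin 25° = 6.16×10⁻⁵ s⁻¹
Pressure gradient: |∂P/∂n| = 600 Pa / 256000 m = 2.34×10⁻³ Pa/m
Geostrophic speed: V_g = |∂P/∂n|/(fρ) = 2.34×10⁻³/(6.16×10⁻⁵ × 1.04) = 36.6 m/s
Around a low, centrifugal force acts outward with Coriolis, so pressure-gradient force balances both:
(1/ρ)|∂P/∂n| = fV + V²/R  →  V² + fR·V − fR·V_g = 0
With fR = 6.16×10⁻⁵ × 1700×10³ m = 105 m/s:
V = [−fR + √((fR)² + 4 fR V_g)]/2 = [−105 + √(105² + 4×105×36.6)]/2 = 28.7 m/s
Subgeostrophic (V < V_g = 36.6 m/s), as expected around a low.
Converting: 28.7 m/s × 1.944 = 55.8 knots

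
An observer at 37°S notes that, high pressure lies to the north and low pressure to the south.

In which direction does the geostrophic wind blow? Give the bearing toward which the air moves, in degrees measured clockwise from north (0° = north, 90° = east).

090°

The pressure-gradient force points toward the south (bearing 180°).
Geostrophic balance: in the Southern Hemisphere the Coriolis force deflects motion to the left, so the geostrophic wind blows 90° to the left of the pressure-gradient force (low pressure on the right).
Rotating 180° by 90° counterclockwise gives 090° — the wind blows toward the east.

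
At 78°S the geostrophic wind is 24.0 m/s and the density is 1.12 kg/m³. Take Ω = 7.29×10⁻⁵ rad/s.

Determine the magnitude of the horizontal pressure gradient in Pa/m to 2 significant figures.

3.8×10⁻³ Pa/m

Coriolis parameter at 78°S:
f = 2Ω sin φ = 2 × 7.29×10⁻⁵ × sin 78° = 1.43×10⁻⁴ s⁻¹
Geostrophic balance rearranged: |∂P/∂n| = f ρ V_g
|∂P/∂n| = 1.43×10⁻⁴ × 1.12 × 24.0 = 3.83×10⁻³ Pa/m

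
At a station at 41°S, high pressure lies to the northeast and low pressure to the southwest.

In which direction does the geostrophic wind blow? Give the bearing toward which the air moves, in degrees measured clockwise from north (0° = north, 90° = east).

135°

The pressure-gradient force points toward the southwest (bearing 225°).
Geostrophic balance: in the Southern Hemisphere the Coriolis force deflects motion to the left, so the geostrophic wind blows 90° to the left of the pressure-gradient force (low pressure on the right).
Rotating 225° by 90° counterclockwise gives 135° — the wind blows toward the southeast.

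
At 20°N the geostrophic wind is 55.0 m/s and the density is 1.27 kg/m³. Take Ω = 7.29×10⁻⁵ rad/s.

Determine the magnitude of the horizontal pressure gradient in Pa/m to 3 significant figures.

3.48×10⁻³ Pa/m

Coriolis parameter at 20°N:
f = 2Ω sin φ = 2 × 7.29×10⁻⁵ × sin 20° = 4.99×10⁻⁵ s⁻¹
Geostrophic balance rearranged: |∂P/∂n| = f ρ V_g
|∂P/∂n| = 4.99×10⁻⁵ × 1.27 × 55.0 = 3.48×10⁻³ Pa/m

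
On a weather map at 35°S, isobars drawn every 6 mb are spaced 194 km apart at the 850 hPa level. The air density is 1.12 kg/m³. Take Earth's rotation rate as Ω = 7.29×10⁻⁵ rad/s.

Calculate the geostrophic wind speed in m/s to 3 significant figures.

Coriolis parameter at 35°S:
f = 2Ω sin φ = 2 × 7.29×10⁻⁵ × sin 35° = 8.36×10⁻⁵ s⁻¹
Pressure gradient: |∂P/∂n| = 600 Pa / 194000 m = 3.09×10⁻³ Pa/m
Geostrophic balance (pressure-gradient force = Coriolis force):
V_g = (1/(fρ)) |∂P/∂n| = 3.09×10⁻³ / (8.36×10⁻⁵ × 1.12) = 33.0 m/s

33.0 m/s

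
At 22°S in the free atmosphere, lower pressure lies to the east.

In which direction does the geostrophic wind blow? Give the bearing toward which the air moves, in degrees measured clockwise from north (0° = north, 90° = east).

000°

The pressure-gradient force points toward the east (bearing 090°).
Geostrophic balance: in the Southern Hemisphere the Coriolis force deflects motion to the left, so the geostrophic wind blows 90° to the left of the pressure-gradient force (low pressure on the right).
Rotating 090° by 90° counterclockwise gives 000° — the wind blows toward the north.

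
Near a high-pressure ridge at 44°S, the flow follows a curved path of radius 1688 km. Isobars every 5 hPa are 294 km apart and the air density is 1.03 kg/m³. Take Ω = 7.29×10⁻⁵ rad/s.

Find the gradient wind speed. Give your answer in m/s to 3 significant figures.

Coriolis parameter at 44°S:
f = 2Ω sin φ = 2 × 7.29×10⁻⁵ × sin 44° = 1.01×10⁻⁴ s⁻¹
Pressure gradient: |∂P/∂n| = 500 Pa / 294000 m = 1.70×10⁻³ Pa/m
Geostrophic speed: V_g = |∂P/∂n|/(fρ) = 1.70×10⁻³/(1.01×10⁻⁴ × 1.03) = 16.3 m/s
Around a high, pressure-gradient force acts outward with centrifugal, so Coriolis balances both:
fV = (1/ρ)|∂P/∂n| + V²/R  →  V² − fR·V + fR·V_g = 0
With fR = 1.01×10⁻⁴ × 1688×10³ m = 171 m/s:
V = [fR − √((fR)² − 4 fR V_g)]/2 = [171 − √(171² − 4×171×16.3)]/2 = 18.3 m/s
Supergeostrophic (V > V_g = 16.3 m/s), as expected around a high.

18.3 m/s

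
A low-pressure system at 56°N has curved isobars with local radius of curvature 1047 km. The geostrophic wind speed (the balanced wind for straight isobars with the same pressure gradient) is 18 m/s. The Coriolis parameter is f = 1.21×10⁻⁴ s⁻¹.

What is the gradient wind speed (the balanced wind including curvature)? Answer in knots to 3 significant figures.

Around a low, centrifugal force acts outward with Coriolis, so pressure-gradient force balances both:
(1/ρ)|∂P/∂n| = fV + V²/R  →  V² + fR·V − fR·V_g = 0
With fR = 1.21×10⁻⁴ × 1047×10³ m = 127 m/s:
V = [−fR + √((fR)² + 4 fR V_g)]/2 = [−127 + √(127² + 4×127×18)]/2 = 16 m/s
Subgeostrophic (V < V_g = 18 m/s), as expected around a low.
Converting: 16 m/s × 1.944 = 31.1 knots

31.1 knots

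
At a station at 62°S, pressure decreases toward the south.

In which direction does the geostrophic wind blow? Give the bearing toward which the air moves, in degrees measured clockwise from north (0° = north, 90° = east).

The pressure-gradient force points toward the south (bearing 180°).
Geostrophic balance: in the Southern Hemisphere the Coriolis force deflects motion to the left, so the geostrophic wind blows 90° to the left of the pressure-gradient force (low pressure on the right).
Rotating 180° by 90° counterclockwise gives 090° — the wind blows toward the east.

090°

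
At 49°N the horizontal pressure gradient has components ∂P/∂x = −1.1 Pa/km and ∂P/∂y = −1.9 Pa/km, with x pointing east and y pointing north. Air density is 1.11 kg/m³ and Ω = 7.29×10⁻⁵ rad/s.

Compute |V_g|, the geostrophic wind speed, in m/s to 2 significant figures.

18 m/s

Coriolis parameter at 49°N:
f = 2Ω sin φ = 2 × 7.29×10⁻⁵ × sin 49° = 1.10×10⁻⁴ s⁻¹
Component geostrophic relations (x east, y north):
u_g = −(1/(fρ)) ∂P/∂y,  v_g = (1/(fρ)) ∂P/∂x
u_g = −(−1.9×10⁻³)/(1.10×10⁻⁴ × 1.11) = 15.6 m/s;  v_g = (−1.1×10⁻³)/(1.10×10⁻⁴ × 1.11) = −9.01 m/s
|V_g| = √(u_g² + v_g²) = 18.0 m/s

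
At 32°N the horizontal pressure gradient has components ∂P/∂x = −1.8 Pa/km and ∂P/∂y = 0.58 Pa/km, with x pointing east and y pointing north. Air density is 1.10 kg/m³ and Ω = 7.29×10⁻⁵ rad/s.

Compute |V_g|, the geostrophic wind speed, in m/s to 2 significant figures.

22 m/s

Coriolis parameter at 32°N:
f = 2Ω sin φ = 2 × 7.29×10⁻⁵ × sin 32° = 7.73×10⁻⁵ s⁻¹
Component geostrophic relations (x east, y north):
u_g = −(1/(fρ)) ∂P/∂y,  v_g = (1/(fρ)) ∂P/∂x
u_g = −(0.58×10⁻³)/(7.73×10⁻⁵ × 1.10) = −6.82 m/s;  v_g = (−1.8×10⁻³)/(7.73×10⁻⁵ × 1.10) = −21.2 m/s
|V_g| = √(u_g² + v_g²) = 22.3 m/s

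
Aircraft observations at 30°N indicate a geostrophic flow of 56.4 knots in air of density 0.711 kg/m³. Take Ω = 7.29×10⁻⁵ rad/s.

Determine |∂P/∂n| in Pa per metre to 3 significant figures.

1.50×10⁻³ Pa/m

Coriolis parameter at 30°N:
f = 2Ω sin φ = 2 × 7.29×10⁻⁵ × sin 30° = 7.29×10⁻⁵ s⁻¹
Wind speed in SI: 56.4 knots = 29.0 m/s
Geostrophic balance rearranged: |∂P/∂n| = f ρ V_g
|∂P/∂n| = 7.29×10⁻⁵ × 0.711 × 29.0 = 1.50×10⁻³ Pa/m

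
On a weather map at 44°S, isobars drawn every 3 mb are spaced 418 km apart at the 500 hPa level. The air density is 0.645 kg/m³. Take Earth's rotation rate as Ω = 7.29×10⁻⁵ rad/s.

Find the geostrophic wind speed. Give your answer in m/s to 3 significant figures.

Coriolis parameter at 44°S:
f = 2Ω sin φ = 2 × 7.29×10⁻⁵ × sin 44° = 1.01×10⁻⁴ s⁻¹
Pressure gradient: |∂P/∂n| = 300 Pa / 418000 m = 7.18×10⁻⁴ Pa/m
Geostrophic balance (pressure-gradient force = Coriolis force):
V_g = (1/(fρ)) |∂P/∂n| = 7.18×10⁻⁴ / (1.01×10⁻⁴ × 0.645) = 11.0 m/s

11.0 m/s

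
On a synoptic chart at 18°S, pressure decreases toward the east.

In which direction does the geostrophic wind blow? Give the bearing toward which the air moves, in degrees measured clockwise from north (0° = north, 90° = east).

The pressure-gradient force points toward the east (bearing 090°).
Geostrophic balance: in the Southern Hemisphere the Coriolis force deflects motion to the left, so the geostrophic wind blows 90° to the left of the pressure-gradient force (low pressure on the right).
Rotating 090° by 90° counterclockwise gives 000° — the wind blows toward the north.

000°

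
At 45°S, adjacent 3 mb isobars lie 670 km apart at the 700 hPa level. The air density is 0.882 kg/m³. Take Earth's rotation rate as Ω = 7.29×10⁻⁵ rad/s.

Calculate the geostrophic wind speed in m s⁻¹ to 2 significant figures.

4.9 m s⁻¹

Coriolis parameter at 45°S:
f = 2Ω sin φ = 2 × 7.29×10⁻⁵ × sin 45° = 1.03×10⁻⁴ s⁻¹
Pressure gradient: |∂P/∂n| = 300 Pa / 670000 m = 4.48×10⁻⁴ Pa/m
Geostrophic balance (pressure-gradient force = Coriolis force):
V_g = (1/(fρ)) |∂P/∂n| = 4.48×10⁻⁴ / (1.03×10⁻⁴ × 0.882) = 4.92 m/s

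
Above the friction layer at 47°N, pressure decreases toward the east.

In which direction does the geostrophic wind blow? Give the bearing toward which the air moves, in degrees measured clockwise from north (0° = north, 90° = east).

180°

The pressure-gradient force points toward the east (bearing 090°).
Geostrophic balance: in the Northern Hemisphere the Coriolis force deflects motion to the right, so the geostrophic wind blows 90° to the right of the pressure-gradient force (low pressure on the left).
Rotating 090° by 90° clockwise gives 180° — the wind blows toward the south.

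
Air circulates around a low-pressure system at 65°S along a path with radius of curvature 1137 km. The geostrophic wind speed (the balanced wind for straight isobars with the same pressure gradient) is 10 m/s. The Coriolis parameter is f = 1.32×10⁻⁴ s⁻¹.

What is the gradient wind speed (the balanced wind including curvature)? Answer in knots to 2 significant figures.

18 knots

Around a low, centrifugal force acts outward with Coriolis, so pressure-gradient force balances both:
(1/ρ)|∂P/∂n| = fV + V²/R  →  V² + fR·V − fR·V_g = 0
With fR = 1.32×10⁻⁴ × 1137×10³ m = 150 m/s:
V = [−fR + √((fR)² + 4 fR V_g)]/2 = [−150 + √(150² + 4×150×10)]/2 = 9.41 m/s
Subgeostrophic (V < V_g = 10 m/s), as expected around a low.
Converting: 9.41 m/s × 1.944 = 18 knots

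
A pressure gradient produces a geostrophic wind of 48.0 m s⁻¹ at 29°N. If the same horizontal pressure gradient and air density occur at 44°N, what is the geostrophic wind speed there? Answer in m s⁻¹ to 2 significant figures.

33 m s⁻¹

With the same pressure gradient and density, V_g ∝ 1/f ∝ 1/sin φ.
V₂ = V₁ · sin φ₁ / sin φ₂ = 48.0 × sin 29° / sin 44°
V₂ = 48.0 × 0.4848/0.6947 = 33 m s⁻¹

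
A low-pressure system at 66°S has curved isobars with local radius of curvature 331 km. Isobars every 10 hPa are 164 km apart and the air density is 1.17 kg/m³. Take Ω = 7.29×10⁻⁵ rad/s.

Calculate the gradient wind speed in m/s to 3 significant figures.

Coriolis parameter at 66°S:
f = 2Ω sin φ = 2 × 7.29×10⁻⁵ × sin 66° = 1.33×10⁻⁴ s⁻¹
Pressure gradient: |∂P/∂n| = 1000 Pa / 164000 m = 6.10×10⁻³ Pa/m
Geostrophic speed: V_g = |∂P/∂n|/(fρ) = 6.10×10⁻³/(1.33×10⁻⁴ × 1.17) = 39.1 m/s
Around a low, centrifugal force acts outward with Coriolis, so pressure-gradient force balances both:
(1/ρ)|∂P/∂n| = fV + V²/R  →  V² + fR·V − fR·V_g = 0
With fR = 1.33×10⁻⁴ × 331×10³ m = 44.1 m/s:
V = [−fR + √((fR)² + 4 fR V_g)]/2 = [−44.1 + √(44.1² + 4×44.1×39.1)]/2 = 25 m/s
Subgeostrophic (V < V_g = 39.1 m/s), as expected around a low.

25.0 m/s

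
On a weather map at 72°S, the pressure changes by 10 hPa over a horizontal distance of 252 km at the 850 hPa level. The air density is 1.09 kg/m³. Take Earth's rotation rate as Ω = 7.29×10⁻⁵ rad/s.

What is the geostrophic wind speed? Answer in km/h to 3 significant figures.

94.5 km/h

Coriolis parameter at 72°S:
f = 2Ω sin φ = 2 × 7.29×10⁻⁵ × sin 72° = 1.39×10⁻⁴ s⁻¹
Pressure gradient: |∂P/∂n| = 1000 Pa / 252000 m = 3.97×10⁻³ Pa/m
Geostrophic balance (pressure-gradient force = Coriolis force):
V_g = (1/(fρ)) |∂P/∂n| = 3.97×10⁻³ / (1.39×10⁻⁴ × 1.09) = 26.3 m/s
Converting: 26.3 m/s × 3.6 = 94.5 km/h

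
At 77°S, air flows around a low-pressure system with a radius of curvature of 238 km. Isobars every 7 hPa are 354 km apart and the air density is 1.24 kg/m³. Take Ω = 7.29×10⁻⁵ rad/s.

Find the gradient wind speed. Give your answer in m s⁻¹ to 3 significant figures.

8.89 m s⁻¹

Coriolis parameter at 77°S:
f = 2Ω sin φ = 2 × 7.29×10⁻⁵ × sin 77° = 1.42×10⁻⁴ s⁻¹
Pressure gradient: |∂P/∂n| = 700 Pa / 354000 m = 1.98×10⁻³ Pa/m
Geostrophic speed: V_g = |∂P/∂n|/(fρ) = 1.98×10⁻³/(1.42×10⁻⁴ × 1.24) = 11.2 m/s
Around a low, centrifugal force acts outward with Coriolis, so pressure-gradient force balances both:
(1/ρ)|∂P/∂n| = fV + V²/R  →  V² + fR·V − fR·V_g = 0
With fR = 1.42×10⁻⁴ × 238×10³ m = 33.8 m/s:
V = [−fR + √((fR)² + 4 fR V_g)]/2 = [−33.8 + √(33.8² + 4×33.8×11.2)]/2 = 8.89 m/s
Subgeostrophic (V < V_g = 11.2 m/s), as expected around a low.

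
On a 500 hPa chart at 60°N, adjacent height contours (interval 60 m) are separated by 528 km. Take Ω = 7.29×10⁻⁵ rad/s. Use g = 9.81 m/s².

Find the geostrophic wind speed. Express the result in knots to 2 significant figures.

Coriolis parameter at 60°N:
f = 2Ω sin φ = 2 × 7.29×10⁻⁵ × sin 60° = 1.26×10⁻⁴ s⁻¹
Height gradient: |∂Z/∂n| = 60 m / 528000 m = 1.14×10⁻⁴
On a pressure surface, geostrophic balance gives V_g = (g/f)|∂Z/∂n|:
V_g = 9.81 × 1.14×10⁻⁴ / 1.26×10⁻⁴ = 8.83 m/s
Converting: 8.83 m/s × 1.944 = 17 knots

17 knots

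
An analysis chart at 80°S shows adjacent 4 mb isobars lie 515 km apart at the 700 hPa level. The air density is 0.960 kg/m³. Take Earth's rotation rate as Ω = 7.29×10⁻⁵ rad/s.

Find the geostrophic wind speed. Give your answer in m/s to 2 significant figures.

Coriolis parameter at 80°S:
f = 2Ω sin φ = 2 × 7.29×10⁻⁵ × sin 80° = 1.44×10⁻⁴ s⁻¹
Pressure gradient: |∂P/∂n| = 400 Pa / 515000 m = 7.77×10⁻⁴ Pa/m
Geostrophic balance (pressure-gradient force = Coriolis force):
V_g = (1/(fρ)) |∂P/∂n| = 7.77×10⁻⁴ / (1.44×10⁻⁴ × 0.960) = 5.63 m/s

5.6 m/s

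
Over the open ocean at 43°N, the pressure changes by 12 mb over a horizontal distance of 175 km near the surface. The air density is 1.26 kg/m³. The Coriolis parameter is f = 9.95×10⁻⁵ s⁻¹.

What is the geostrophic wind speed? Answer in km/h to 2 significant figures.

Pressure gradient: |∂P/∂n| = 1200 Pa / 175000 m = 6.86×10⁻³ Pa/m
Geostrophic balance (pressure-gradient force = Coriolis force):
V_g = (1/(fρ)) |∂P/∂n| = 6.86×10⁻³ / (9.95×10⁻⁵ × 1.26) = 54.7 m/s
Converting: 54.7 m/s × 3.6 = 200 km/h

200 km/h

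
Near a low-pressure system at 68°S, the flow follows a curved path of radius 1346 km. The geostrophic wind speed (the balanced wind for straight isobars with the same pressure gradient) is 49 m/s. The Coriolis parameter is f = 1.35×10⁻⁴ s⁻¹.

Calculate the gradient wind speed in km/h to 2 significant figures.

Around a low, centrifugal force acts outward with Coriolis, so pressure-gradient force balances both:
(1/ρ)|∂P/∂n| = fV + V²/R  →  V² + fR·V − fR·V_g = 0
With fR = 1.35×10⁻⁴ × 1346×10³ m = 182 m/s:
V = [−fR + √((fR)² + 4 fR V_g)]/2 = [−182 + √(182² + 4×182×49)]/2 = 40.1 m/s
Subgeostrophic (V < V_g = 49 m/s), as expected around a low.
Converting: 40.1 m/s × 3.6 = 140 km/h

140 km/h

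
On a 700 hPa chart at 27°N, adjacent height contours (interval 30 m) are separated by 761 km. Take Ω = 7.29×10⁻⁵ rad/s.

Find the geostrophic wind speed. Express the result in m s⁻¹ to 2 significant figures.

5.8 m s⁻¹

Coriolis parameter at 27°N:
f = 2Ω sin φ = 2 × 7.29×10⁻⁵ × sin 27° = 6.62×10⁻⁵ s⁻¹
Height gradient: |∂Z/∂n| = 30 m / 761000 m = 3.94×10⁻⁵
On a pressure surface, geostrophic balance gives V_g = (g/f)|∂Z/∂n|:
V_g = 9.81 × 3.94×10⁻⁵ / 6.62×10⁻⁵ = 5.84 m/s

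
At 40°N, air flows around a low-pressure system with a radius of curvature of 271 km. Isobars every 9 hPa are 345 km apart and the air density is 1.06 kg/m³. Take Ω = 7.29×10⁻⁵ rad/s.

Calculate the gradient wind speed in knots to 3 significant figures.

Coriolis parameter at 40°N:
f = 2Ω sin φ = 2 × 7.29×10⁻⁵ × sin 40° = 9.37×10⁻⁵ s⁻¹
Pressure gradient: |∂P/∂n| = 900 Pa / 345000 m = 2.61×10⁻³ Pa/m
Geostrophic speed: V_g = |∂P/∂n|/(fρ) = 2.61×10⁻³/(9.37×10⁻⁵ × 1.06) = 26.3 m/s
Around a low, centrifugal force acts outward with Coriolis, so pressure-gradient force balances both:
(1/ρ)|∂P/∂n| = fV + V²/R  →  V² + fR·V − fR·V_g = 0
With fR = 9.37×10⁻⁵ × 271×10³ m = 25.4 m/s:
V = [−fR + √((fR)² + 4 fR V_g)]/2 = [−25.4 + √(25.4² + 4×25.4×26.3)]/2 = 16.1 m/s
Subgeostrophic (V < V_g = 26.3 m/s), as expected around a low.
Converting: 16.1 m/s × 1.944 = 31.3 knots

31.3 knots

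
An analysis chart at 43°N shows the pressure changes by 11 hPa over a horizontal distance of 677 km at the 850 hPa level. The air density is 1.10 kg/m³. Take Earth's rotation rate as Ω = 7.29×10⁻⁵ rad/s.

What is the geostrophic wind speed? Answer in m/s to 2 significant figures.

15 m/s

Coriolis parameter at 43°N:
f = 2Ω sin φ = 2 × 7.29×10⁻⁵ × sin 43° = 9.94×10⁻⁵ s⁻¹
Pressure gradient: |∂P/∂n| = 1100 Pa / 677000 m = 1.62×10⁻³ Pa/m
Geostrophic balance (pressure-gradient force = Coriolis force):
V_g = (1/(fρ)) |∂P/∂n| = 1.62×10⁻³ / (9.94×10⁻⁵ × 1.10) = 14.9 m/s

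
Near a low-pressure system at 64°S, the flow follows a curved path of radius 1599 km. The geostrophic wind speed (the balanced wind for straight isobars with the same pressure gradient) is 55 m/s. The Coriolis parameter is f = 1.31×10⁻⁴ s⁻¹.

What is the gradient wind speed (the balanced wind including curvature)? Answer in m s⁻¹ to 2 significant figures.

45 m s⁻¹

Around a low, centrifugal force acts outward with Coriolis, so pressure-gradient force balances both:
(1/ρ)|∂P/∂n| = fV + V²/R  →  V² + fR·V − fR·V_g = 0
With fR = 1.31×10⁻⁴ × 1599×10³ m = 209 m/s:
V = [−fR + √((fR)² + 4 fR V_g)]/2 = [−209 + √(209² + 4×209×55)]/2 = 45.2 m/s
Subgeostrophic (V < V_g = 55 m/s), as expected around a low.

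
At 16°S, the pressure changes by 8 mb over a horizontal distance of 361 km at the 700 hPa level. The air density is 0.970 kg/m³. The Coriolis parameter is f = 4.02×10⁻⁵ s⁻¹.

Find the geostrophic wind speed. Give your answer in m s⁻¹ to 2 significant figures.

57 m s⁻¹

Pressure gradient: |∂P/∂n| = 800 Pa / 361000 m = 2.22×10⁻³ Pa/m
Geostrophic balance (pressure-gradient force = Coriolis force):
V_g = (1/(fρ)) |∂P/∂n| = 2.22×10⁻³ / (4.02×10⁻⁵ × 0.970) = 56.8 m/s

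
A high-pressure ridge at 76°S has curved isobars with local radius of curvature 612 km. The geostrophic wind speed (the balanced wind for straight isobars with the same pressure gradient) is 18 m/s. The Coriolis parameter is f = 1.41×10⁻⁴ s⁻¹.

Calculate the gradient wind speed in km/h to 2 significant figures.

Around a high, pressure-gradient force acts outward with centrifugal, so Coriolis balances both:
fV = (1/ρ)|∂P/∂n| + V²/R  →  V² − fR·V + fR·V_g = 0
With fR = 1.41×10⁻⁴ × 612×10³ m = 86.3 m/s:
V = [fR − √((fR)² − 4 fR V_g)]/2 = [86.3 − √(86.3² − 4×86.3×18)]/2 = 25.6 m/s
Supergeostrophic (V > V_g = 18 m/s), as expected around a high.
Converting: 25.6 m/s × 3.6 = 92 km/h

92 km/h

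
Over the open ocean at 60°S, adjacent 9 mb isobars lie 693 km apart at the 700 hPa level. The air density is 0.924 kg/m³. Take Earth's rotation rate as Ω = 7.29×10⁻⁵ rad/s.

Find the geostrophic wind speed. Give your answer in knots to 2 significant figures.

Coriolis parameter at 60°S:
f = 2Ω sin φ = 2 × 7.29×10⁻⁵ × sin 60° = 1.26×10⁻⁴ s⁻¹
Pressure gradient: |∂P/∂n| = 900 Pa / 693000 m = 1.30×10⁻³ Pa/m
Geostrophic balance (pressure-gradient force = Coriolis force):
V_g = (1/(fρ)) |∂P/∂n| = 1.30×10⁻³ / (1.26×10⁻⁴ × 0.924) = 11.1 m/s
Converting: 11.1 m/s × 1.944 = 22 knots

22 knots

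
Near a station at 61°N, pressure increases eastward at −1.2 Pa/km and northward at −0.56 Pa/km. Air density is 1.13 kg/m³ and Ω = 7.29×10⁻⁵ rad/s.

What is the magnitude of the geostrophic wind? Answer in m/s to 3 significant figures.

Coriolis parameter at 61°N:
f = 2Ω sin φ = 2 × 7.29×10⁻⁵ × sin 61° = 1.28×10⁻⁴ s⁻¹
Component geostrophic relations (x east, y north):
u_g = −(1/(fρ)) ∂P/∂y,  v_g = (1/(fρ)) ∂P/∂x
u_g = −(−0.56×10⁻³)/(1.28×10⁻⁴ × 1.13) = 3.89 m/s;  v_g = (−1.2×10⁻³)/(1.28×10⁻⁴ × 1.13) = −8.33 m/s
|V_g| = √(u_g² + v_g²) = 9.19 m/s

9.19 m/s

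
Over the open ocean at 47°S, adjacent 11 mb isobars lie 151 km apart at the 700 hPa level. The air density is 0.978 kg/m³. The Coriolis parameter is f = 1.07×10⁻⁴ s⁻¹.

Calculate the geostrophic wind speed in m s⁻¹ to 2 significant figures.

Pressure gradient: |∂P/∂n| = 1100 Pa / 151000 m = 7.28×10⁻³ Pa/m
Geostrophic balance (pressure-gradient force = Coriolis force):
V_g = (1/(fρ)) |∂P/∂n| = 7.28×10⁻³ / (1.07×10⁻⁴ × 0.978) = 69.6 m/s

70 m s⁻¹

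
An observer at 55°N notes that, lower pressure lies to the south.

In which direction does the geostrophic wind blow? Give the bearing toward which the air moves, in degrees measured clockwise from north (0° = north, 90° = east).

270°

The pressure-gradient force points toward the south (bearing 180°).
Geostrophic balance: in the Northern Hemisphere the Coriolis force deflects motion to the right, so the geostrophic wind blows 90° to the right of the pressure-gradient force (low pressure on the left).
Rotating 180° by 90° clockwise gives 270° — the wind blows toward the west.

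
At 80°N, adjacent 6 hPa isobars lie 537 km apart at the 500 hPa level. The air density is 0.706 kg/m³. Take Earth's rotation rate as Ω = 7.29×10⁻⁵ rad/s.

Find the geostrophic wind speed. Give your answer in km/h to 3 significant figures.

39.7 km/h

Coriolis parameter at 80°N:
f = 2Ω sin φ = 2 × 7.29×10⁻⁵ × sin 80° = 1.44×10⁻⁴ s⁻¹
Pressure gradient: |∂P/∂n| = 600 Pa / 537000 m = 1.12×10⁻³ Pa/m
Geostrophic balance (pressure-gradient force = Coriolis force):
V_g = (1/(fρ)) |∂P/∂n| = 1.12×10⁻³ / (1.44×10⁻⁴ × 0.706) = 11.0 m/s
Converting: 11.0 m/s × 3.6 = 39.7 km/h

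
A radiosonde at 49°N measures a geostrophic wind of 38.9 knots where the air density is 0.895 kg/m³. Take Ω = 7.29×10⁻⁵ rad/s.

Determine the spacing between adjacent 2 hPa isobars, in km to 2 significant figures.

Coriolis parameter at 49°N:
f = 2Ω sin φ = 2 × 7.29×10⁻⁵ × sin 49° = 1.10×10⁻⁴ s⁻¹
Wind speed in SI: 38.9 knots = 20.0 m/s
Geostrophic balance rearranged: |∂P/∂n| = f ρ V_g
|∂P/∂n| = 1.10×10⁻⁴ × 0.895 × 20.0 = 1.97×10⁻³ Pa/m
Isobar spacing: Δn = ΔP/|∂P/∂n| = 200 Pa / 1.97×10⁻³ Pa/m = 101480 m ≈ 100 km

100 km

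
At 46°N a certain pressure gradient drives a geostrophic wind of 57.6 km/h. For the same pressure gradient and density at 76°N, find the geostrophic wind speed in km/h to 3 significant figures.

42.7 km/h

With the same pressure gradient and density, V_g ∝ 1/f ∝ 1/sin φ.
V₂ = V₁ · sin φ₁ / sin φ₂ = 57.6 × sin 46° / sin 76°
V₂ = 57.6 × 0.7193/0.9703 = 42.7 km/h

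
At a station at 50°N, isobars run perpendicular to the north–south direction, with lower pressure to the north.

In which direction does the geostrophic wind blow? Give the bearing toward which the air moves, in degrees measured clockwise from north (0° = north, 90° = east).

The pressure-gradient force points toward the north (bearing 000°).
Geostrophic balance: in the Northern Hemisphere the Coriolis force deflects motion to the right, so the geostrophic wind blows 90° to the right of the pressure-gradient force (low pressure on the left).
Rotating 000° by 90° clockwise gives 090° — the wind blows toward the east.

090°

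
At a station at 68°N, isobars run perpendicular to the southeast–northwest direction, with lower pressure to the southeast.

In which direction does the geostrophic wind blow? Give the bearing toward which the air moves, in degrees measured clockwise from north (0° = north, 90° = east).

225°

The pressure-gradient force points toward the southeast (bearing 135°).
Geostrophic balance: in the Northern Hemisphere the Coriolis force deflects motion to the right, so the geostrophic wind blows 90° to the right of the pressure-gradient force (low pressure on the left).
Rotating 135° by 90° clockwise gives 225° — the wind blows toward the southwest.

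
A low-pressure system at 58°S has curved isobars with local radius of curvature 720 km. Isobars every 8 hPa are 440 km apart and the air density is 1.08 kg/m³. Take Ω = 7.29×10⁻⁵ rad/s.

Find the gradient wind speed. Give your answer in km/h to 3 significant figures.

43.2 km/h

Coriolis parameter at 58°S:
f = 2Ω sin φ = 2 × 7.29×10⁻⁵ × sin 58° = 1.24×10⁻⁴ s⁻¹
Pressure gradient: |∂P/∂n| = 800 Pa / 440000 m = 1.82×10⁻³ Pa/m
Geostrophic speed: V_g = |∂P/∂n|/(fρ) = 1.82×10⁻³/(1.24×10⁻⁴ × 1.08) = 13.6 m/s
Around a low, centrifugal force acts outward with Coriolis, so pressure-gradient force balances both:
(1/ρ)|∂P/∂n| = fV + V²/R  →  V² + fR·V − fR·V_g = 0
With fR = 1.24×10⁻⁴ × 720×10³ m = 89.0 m/s:
V = [−fR + √((fR)² + 4 fR V_g)]/2 = [−89.0 + √(89.0² + 4×89.0×13.6)]/2 = 12 m/s
Subgeostrophic (V < V_g = 13.6 m/s), as expected around a low.
Converting: 12 m/s × 3.6 = 43.2 km/h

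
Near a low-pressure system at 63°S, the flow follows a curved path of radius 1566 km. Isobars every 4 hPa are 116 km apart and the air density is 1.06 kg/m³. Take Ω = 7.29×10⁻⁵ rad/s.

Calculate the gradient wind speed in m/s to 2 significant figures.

Coriolis parameter at 63°S:
f = 2Ω sin φ = 2 × 7.29×10⁻⁵ × sin 63° = 1.30×10⁻⁴ s⁻¹
Pressure gradient: |∂P/∂n| = 400 Pa / 116000 m = 3.45×10⁻³ Pa/m
Geostrophic speed: V_g = |∂P/∂n|/(fρ) = 3.45×10⁻³/(1.30×10⁻⁴ × 1.06) = 25.0 m/s
Around a low, centrifugal force acts outward with Coriolis, so pressure-gradient force balances both:
(1/ρ)|∂P/∂n| = fV + V²/R  →  V² + fR·V − fR·V_g = 0
With fR = 1.30×10⁻⁴ × 1566×10³ m = 203 m/s:
V = [−fR + √((fR)² + 4 fR V_g)]/2 = [−203 + √(203² + 4×203×25)]/2 = 22.5 m/s
Subgeostrophic (V < V_g = 25 m/s), as expected around a low.

23 m/s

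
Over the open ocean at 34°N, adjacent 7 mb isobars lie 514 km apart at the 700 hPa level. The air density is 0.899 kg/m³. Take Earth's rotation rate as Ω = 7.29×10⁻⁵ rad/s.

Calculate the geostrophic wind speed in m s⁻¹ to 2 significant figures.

19 m s⁻¹

Coriolis parameter at 34°N:
f = 2Ω sin φ = 2 × 7.29×10⁻⁵ × sin 34° = 8.15×10⁻⁵ s⁻¹
Pressure gradient: |∂P/∂n| = 700 Pa / 514000 m = 1.36×10⁻³ Pa/m
Geostrophic balance (pressure-gradient force = Coriolis force):
V_g = (1/(fρ)) |∂P/∂n| = 1.36×10⁻³ / (8.15×10⁻⁵ × 0.899) = 18.6 m/s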